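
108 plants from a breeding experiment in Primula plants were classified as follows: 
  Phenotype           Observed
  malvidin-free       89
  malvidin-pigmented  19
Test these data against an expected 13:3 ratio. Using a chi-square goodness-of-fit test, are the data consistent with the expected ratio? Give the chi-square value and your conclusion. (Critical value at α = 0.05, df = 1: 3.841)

0.095; consistent

Under the 13:3 hypothesis (Σ ratio = 16, N = 108):
  malvidin-free: 108 × 13/16 = 87.75
  malvidin-pigmented: 108 × 3/16 = 20.25
χ² = Σ (O − E)² / E
  malvidin-free: (89 − 87.75)² / 87.75 = 0.0178
  malvidin-pigmented: (19 − 20.25)² / 20.25 = 0.0772
χ² = 0.0178 + 0.0772 = 0.095
Degrees of freedom = 2 − 1 = 1; critical value at α = 0.05 is 3.841.
Since 0.095 < 3.841, we fail to reject the null hypothesis — the data are consistent with the 13:3 ratio.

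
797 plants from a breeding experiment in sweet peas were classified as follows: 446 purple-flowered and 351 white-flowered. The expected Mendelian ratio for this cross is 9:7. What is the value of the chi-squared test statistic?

The 9:7 ratio has 16 parts, so with N = 797 the expected counts are:
  purple-flowered: 797 × 9/16 = 448.3125
  white-flowered: 797 × 7/16 = 348.6875
χ² = Σ (O − E)² / E
  purple-flowered: (446 − 448.3125)² / 448.3125 = 0.0119
  white-flowered: (351 − 348.6875)² / 348.6875 = 0.0153
χ² = 0.0119 + 0.0153 = 0.0272 ≈ 0.027

0.027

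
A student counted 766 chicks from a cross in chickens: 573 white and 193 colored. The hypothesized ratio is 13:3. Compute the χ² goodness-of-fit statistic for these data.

Total ratio parts = 16. Expected numbers out of 766:
  white: 766 × 13/16 = 622.375
  colored: 766 × 3/16 = 143.625
χ² = Σ (O − E)² / E
  white: (573 − 622.375)² / 622.375 = 3.9171
  colored: (193 − 143.625)² / 143.625 = 16.9740
χ² = 3.9171 + 16.9740 = 20.8911 ≈ 20.891

20.891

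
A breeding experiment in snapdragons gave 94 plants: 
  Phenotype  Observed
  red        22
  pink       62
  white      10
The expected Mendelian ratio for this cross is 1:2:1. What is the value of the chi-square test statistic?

12.638

The 1:2:1 ratio has 4 parts, so with N = 94 the expected counts are:
  red: 94 × 1/4 = 23.5
  pink: 94 × 2/4 = 47
  white: 94 × 1/4 = 23.5
χ² = Σ (O − E)² / E
  red: (22 − 23.5)² / 23.5 = 0.0957
  pink: (62 − 47)² / 47 = 4.7872
  white: (10 − 23.5)² / 23.5 = 7.7553
χ² = 0.0957 + 4.7872 + 7.7553 = 12.6382 ≈ 12.638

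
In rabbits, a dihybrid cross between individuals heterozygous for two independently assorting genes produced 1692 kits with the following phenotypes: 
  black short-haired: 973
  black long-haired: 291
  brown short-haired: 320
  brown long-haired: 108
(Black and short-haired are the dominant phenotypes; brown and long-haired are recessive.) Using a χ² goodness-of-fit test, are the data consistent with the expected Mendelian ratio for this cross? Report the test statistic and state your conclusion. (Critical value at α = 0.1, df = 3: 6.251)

2.718; consistent

A dihybrid F₂ with independent assortment and complete dominance at both loci gives a 9:3:3:1 phenotypic ratio.
Total ratio parts = 16. Expected numbers out of 1692:
  black short-haired: 1692 × 9/16 = 951.75
  black long-haired: 1692 × 3/16 = 317.25
  brown short-haired: 1692 × 3/16 = 317.25
  brown long-haired: 1692 × 1/16 = 105.75
χ² = Σ (O − E)² / E
  black short-haired: (973 − 951.75)² / 951.75 = 0.4745
  black long-haired: (291 − 317.25)² / 317.25 = 2.1720
  brown short-haired: (320 − 317.25)² / 317.25 = 0.0238
  brown long-haired: (108 − 105.75)² / 105.75 = 0.0479
χ² = 0.4745 + 2.1720 + 0.0238 + 0.0479 = 2.7182 ≈ 2.718
Degrees of freedom = 4 − 1 = 3; critical value at α = 0.1 is 6.251.
Since 2.718 < 6.251, we fail to reject the null hypothesis — the data are consistent with the 9:3:3:1 ratio.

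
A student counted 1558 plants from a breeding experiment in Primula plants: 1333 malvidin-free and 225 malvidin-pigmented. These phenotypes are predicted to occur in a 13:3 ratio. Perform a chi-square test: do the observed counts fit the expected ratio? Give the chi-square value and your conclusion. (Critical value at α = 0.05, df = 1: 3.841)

18.984; not consistent

The 13:3 ratio has 16 parts, so with N = 1558 the expected counts are:
  malvidin-free: 1558 × 13/16 = 1265.875
  malvidin-pigmented: 1558 × 3/16 = 292.125
χ² = Σ (O − E)² / E
  malvidin-free: (1333 − 1265.875)² / 1265.875 = 3.5594
  malvidin-pigmented: (225 − 292.125)² / 292.125 = 15.4241
χ² = 3.5594 + 15.4241 = 18.9835 ≈ 18.984
Degrees of freedom = 2 − 1 = 1; critical value at α = 0.05 is 3.841.
Since 18.984 > 3.841, we reject the null hypothesis — the data do not fit the 13:3 ratio.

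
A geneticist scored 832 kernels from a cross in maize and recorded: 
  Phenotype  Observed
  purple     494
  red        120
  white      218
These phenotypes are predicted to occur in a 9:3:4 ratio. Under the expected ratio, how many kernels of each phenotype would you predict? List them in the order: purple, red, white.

468, 156, 208

Total ratio parts = 16. Expected numbers out of 832:
  purple: 832 × 9/16 = 468
  red: 832 × 3/16 = 156
  white: 832 × 4/16 = 208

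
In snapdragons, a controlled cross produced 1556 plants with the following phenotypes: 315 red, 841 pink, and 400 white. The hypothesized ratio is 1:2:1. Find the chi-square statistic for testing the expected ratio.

Under the 1:2:1 hypothesis (Σ ratio = 4, N = 1556):
  red: 1556 × 1/4 = 389
  pink: 1556 × 2/4 = 778
  white: 1556 × 1/4 = 389
χ² = Σ (O − E)² / E
  red: (315 − 389)² / 389 = 14.0771
  pink: (841 − 778)² / 778 = 5.1015
  white: (400 − 389)² / 389 = 0.3111
χ² = 14.0771 + 5.1015 + 0.3111 = 19.4897 ≈ 19.490

19.490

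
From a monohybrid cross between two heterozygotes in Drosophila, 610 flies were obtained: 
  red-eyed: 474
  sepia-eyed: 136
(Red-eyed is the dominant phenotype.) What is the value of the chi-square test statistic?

2.380

For a monohybrid cross between heterozygotes with complete dominance, the expected phenotypic ratio is 3:1.
Total ratio parts = 4. Expected numbers out of 610:
  red-eyed: 610 × 3/4 = 457.5
  sepia-eyed: 610 × 1/4 = 152.5
χ² = Σ (O − E)² / E
  red-eyed: (474 − 457.5)² / 457.5 = 0.5951
  sepia-eyed: (136 − 152.5)² / 152.5 = 1.7852
χ² = 0.5951 + 1.7852 = 2.3803 ≈ 2.380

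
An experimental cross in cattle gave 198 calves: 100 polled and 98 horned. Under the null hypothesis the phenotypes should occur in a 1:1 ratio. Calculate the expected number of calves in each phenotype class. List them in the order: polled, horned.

The 1:1 ratio has 2 parts, so with N = 198 the expected counts are:
  polled: 198 × 1/2 = 99
  horned: 198 × 1/2 = 99

99, 99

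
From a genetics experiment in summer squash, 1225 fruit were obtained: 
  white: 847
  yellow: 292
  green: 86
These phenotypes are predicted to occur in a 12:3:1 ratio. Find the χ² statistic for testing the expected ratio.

23.672

Under the 12:3:1 hypothesis (Σ ratio = 16, N = 1225):
  white: 1225 × 12/16 = 918.75
  yellow: 1225 × 3/16 = 229.6875
  green: 1225 × 1/16 = 76.5625
χ² = Σ (O − E)² / E
  white: (847 − 918.75)² / 918.75 = 5.6033
  yellow: (292 − 229.6875)² / 229.6875 = 16.9049
  green: (86 − 76.5625)² / 76.5625 = 1.1633
χ² = 5.6033 + 16.9049 + 1.1633 = 23.6715 ≈ 23.672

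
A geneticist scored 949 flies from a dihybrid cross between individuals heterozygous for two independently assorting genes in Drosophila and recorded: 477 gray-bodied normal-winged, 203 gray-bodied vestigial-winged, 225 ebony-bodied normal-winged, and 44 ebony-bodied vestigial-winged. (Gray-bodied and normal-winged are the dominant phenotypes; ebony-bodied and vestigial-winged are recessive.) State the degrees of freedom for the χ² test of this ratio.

3

A dihybrid F₂ with independent assortment and complete dominance at both loci gives a 9:3:3:1 phenotypic ratio.
A goodness-of-fit test with 4 phenotype classes has df = 4 − 1 = 3.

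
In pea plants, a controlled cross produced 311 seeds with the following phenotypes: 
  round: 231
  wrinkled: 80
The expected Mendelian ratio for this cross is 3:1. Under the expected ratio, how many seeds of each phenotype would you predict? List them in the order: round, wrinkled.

Expected counts for N = 311 under a 3:1 ratio (total parts = 4):
  round: 311 × 3/4 = 233.25
  wrinkled: 311 × 1/4 = 77.75

233.25, 77.75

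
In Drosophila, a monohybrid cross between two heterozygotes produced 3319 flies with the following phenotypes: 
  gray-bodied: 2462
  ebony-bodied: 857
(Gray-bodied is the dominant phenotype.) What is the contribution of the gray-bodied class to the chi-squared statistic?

0.298

For a monohybrid cross between heterozygotes with complete dominance, the expected phenotypic ratio is 3:1.
Total ratio parts = 4. Expected numbers out of 3319:
  gray-bodied: 3319 × 3/4 = 2489.25
  ebony-bodied: 3319 × 1/4 = 829.75
Contribution of gray-bodied: (2462 − 2489.25)² / 2489.25 = 0.2983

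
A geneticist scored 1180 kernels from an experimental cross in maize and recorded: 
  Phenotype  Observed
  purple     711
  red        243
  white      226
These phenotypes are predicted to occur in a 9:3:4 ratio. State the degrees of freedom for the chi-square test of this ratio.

2

A goodness-of-fit test with 3 phenotype classes has df = 3 − 1 = 2.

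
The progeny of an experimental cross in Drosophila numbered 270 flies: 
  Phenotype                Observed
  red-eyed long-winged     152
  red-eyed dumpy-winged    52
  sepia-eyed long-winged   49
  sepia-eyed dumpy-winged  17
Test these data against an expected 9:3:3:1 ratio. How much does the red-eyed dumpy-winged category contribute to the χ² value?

The 9:3:3:1 ratio has 16 parts, so with N = 270 the expected counts are:
  red-eyed long-winged: 270 × 9/16 = 151.875
  red-eyed dumpy-winged: 270 × 3/16 = 50.625
  sepia-eyed long-winged: 270 × 3/16 = 50.625
  sepia-eyed dumpy-winged: 270 × 1/16 = 16.875
Contribution of red-eyed dumpy-winged: (52 − 50.625)² / 50.625 = 0.0373

0.037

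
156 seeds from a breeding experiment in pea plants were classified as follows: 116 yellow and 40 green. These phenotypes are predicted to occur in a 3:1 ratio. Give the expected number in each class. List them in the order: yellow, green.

Total ratio parts = 4. Expected numbers out of 156:
  yellow: 156 × 3/4 = 117
  green: 156 × 1/4 = 39

117, 39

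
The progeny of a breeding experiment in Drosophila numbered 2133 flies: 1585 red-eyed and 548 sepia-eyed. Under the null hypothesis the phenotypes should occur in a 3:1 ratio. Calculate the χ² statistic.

Expected counts for N = 2133 under a 3:1 ratio (total parts = 4):
  red-eyed: 2133 × 3/4 = 1599.75
  sepia-eyed: 2133 × 1/4 = 533.25
χ² = Σ (O − E)² / E
  red-eyed: (1585 − 1599.75)² / 1599.75 = 0.1360
  sepia-eyed: (548 − 533.25)² / 533.25 = 0.4080
χ² = 0.1360 + 0.4080 = 0.544

0.544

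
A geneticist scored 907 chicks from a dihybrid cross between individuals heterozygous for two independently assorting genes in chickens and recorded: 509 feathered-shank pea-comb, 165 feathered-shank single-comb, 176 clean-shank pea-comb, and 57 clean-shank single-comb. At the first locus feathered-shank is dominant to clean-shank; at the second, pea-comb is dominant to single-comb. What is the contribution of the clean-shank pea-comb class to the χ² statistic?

0.207

A dihybrid F₂ with independent assortment and complete dominance at both loci gives a 9:3:3:1 phenotypic ratio.
The 9:3:3:1 ratio has 16 parts, so with N = 907 the expected counts are:
  feathered-shank pea-comb: 907 × 9/16 = 510.1875
  feathered-shank single-comb: 907 × 3/16 = 170.0625
  clean-shank pea-comb: 907 × 3/16 = 170.0625
  clean-shank single-comb: 907 × 1/16 = 56.6875
Contribution of clean-shank pea-comb: (176 − 170.0625)² / 170.0625 = 0.2073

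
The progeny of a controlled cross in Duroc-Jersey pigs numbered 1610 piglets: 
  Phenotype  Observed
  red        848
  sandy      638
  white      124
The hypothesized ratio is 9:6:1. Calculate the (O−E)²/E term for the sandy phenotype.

Total ratio parts = 16. Expected numbers out of 1610:
  red: 1610 × 9/16 = 905.625
  sandy: 1610 × 6/16 = 603.75
  white: 1610 × 1/16 = 100.625
Contribution of sandy: (638 − 603.75)² / 603.75 = 1.9430

1.943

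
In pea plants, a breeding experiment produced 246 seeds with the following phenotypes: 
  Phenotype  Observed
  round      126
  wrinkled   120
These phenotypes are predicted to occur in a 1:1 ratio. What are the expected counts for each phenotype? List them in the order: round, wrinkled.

123, 123

The 1:1 ratio has 2 parts, so with N = 246 the expected counts are:
  round: 246 × 1/2 = 123
  wrinkled: 246 × 1/2 = 123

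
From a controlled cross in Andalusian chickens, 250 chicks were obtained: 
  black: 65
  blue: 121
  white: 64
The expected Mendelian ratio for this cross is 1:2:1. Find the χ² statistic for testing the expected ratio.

Total ratio parts = 4. Expected numbers out of 250:
  black: 250 × 1/4 = 62.5
  blue: 250 × 2/4 = 125
  white: 250 × 1/4 = 62.5
χ² = Σ (O − E)² / E
  black: (65 − 62.5)² / 62.5 = 0.1000
  blue: (121 − 125)² / 125 = 0.1280
  white: (64 − 62.5)² / 62.5 = 0.0360
χ² = 0.1000 + 0.1280 + 0.0360 = 0.264

0.264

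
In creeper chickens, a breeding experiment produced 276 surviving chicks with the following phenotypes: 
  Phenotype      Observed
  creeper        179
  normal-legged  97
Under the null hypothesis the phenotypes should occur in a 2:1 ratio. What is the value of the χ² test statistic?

Expected counts for N = 276 under a 2:1 ratio (total parts = 3):
  creeper: 276 × 2/3 = 184
  normal-legged: 276 × 1/3 = 92
χ² = Σ (O − E)² / E
  creeper: (179 − 184)² / 184 = 0.1359
  normal-legged: (97 − 92)² / 92 = 0.2717
χ² = 0.1359 + 0.2717 = 0.4076 ≈ 0.408

0.408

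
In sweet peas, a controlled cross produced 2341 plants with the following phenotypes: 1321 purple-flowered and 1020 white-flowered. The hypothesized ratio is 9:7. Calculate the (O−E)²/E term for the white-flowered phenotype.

Total ratio parts = 16. Expected numbers out of 2341:
  purple-flowered: 2341 × 9/16 = 1316.8125
  white-flowered: 2341 × 7/16 = 1024.1875
Contribution of white-flowered: (1020 − 1024.1875)² / 1024.1875 = 0.0171

0.017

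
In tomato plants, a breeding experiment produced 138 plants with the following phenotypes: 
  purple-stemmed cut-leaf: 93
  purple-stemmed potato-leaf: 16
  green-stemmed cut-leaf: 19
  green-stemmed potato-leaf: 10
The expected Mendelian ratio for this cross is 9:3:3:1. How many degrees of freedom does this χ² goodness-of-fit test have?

A goodness-of-fit test with 4 phenotype classes has df = 4 − 1 = 3.

3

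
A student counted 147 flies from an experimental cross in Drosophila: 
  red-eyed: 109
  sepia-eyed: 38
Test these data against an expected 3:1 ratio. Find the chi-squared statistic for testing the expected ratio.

0.057

Under the 3:1 hypothesis (Σ ratio = 4, N = 147):
  red-eyed: 147 × 3/4 = 110.25
  sepia-eyed: 147 × 1/4 = 36.75
χ² = Σ (O − E)² / E
  red-eyed: (109 − 110.25)² / 110.25 = 0.0142
  sepia-eyed: (38 − 36.75)² / 36.75 = 0.0425
χ² = 0.0142 + 0.0425 = 0.0567 ≈ 0.057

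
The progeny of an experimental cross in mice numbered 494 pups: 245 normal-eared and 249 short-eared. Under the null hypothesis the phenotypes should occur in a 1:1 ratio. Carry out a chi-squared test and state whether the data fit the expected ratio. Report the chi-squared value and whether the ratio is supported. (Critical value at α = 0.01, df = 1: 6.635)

Expected counts for N = 494 under a 1:1 ratio (total parts = 2):
  normal-eared: 494 × 1/2 = 247
  short-eared: 494 × 1/2 = 247
χ² = Σ (O − E)² / E
  normal-eared: (245 − 247)² / 247 = 0.0162
  short-eared: (249 − 247)² / 247 = 0.0162
χ² = 0.0162 + 0.0162 = 0.0324 ≈ 0.032
Degrees of freedom = 2 − 1 = 1; critical value at α = 0.01 is 6.635.
Since 0.032 < 6.635, we fail to reject the null hypothesis — the data are consistent with the 1:1 ratio.

0.032; consistent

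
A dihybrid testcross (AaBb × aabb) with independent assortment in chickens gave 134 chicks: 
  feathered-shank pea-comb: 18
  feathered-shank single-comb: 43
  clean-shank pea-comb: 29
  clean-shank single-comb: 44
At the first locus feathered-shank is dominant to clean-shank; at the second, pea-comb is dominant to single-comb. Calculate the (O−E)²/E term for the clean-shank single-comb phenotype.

3.291

A dihybrid testcross with independent assortment gives a 1:1:1:1 ratio.
The 1:1:1:1 ratio has 4 parts, so with N = 134 the expected counts are:
  feathered-shank pea-comb: 134 × 1/4 = 33.5
  feathered-shank single-comb: 134 × 1/4 = 33.5
  clean-shank pea-comb: 134 × 1/4 = 33.5
  clean-shank single-comb: 134 × 1/4 = 33.5
Contribution of clean-shank single-comb: (44 − 33.5)² / 33.5 = 3.2910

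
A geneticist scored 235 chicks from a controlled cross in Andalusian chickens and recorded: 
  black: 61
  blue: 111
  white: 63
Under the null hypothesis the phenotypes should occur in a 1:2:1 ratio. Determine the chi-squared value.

Expected counts for N = 235 under a 1:2:1 ratio (total parts = 4):
  black: 235 × 1/4 = 58.75
  blue: 235 × 2/4 = 117.5
  white: 235 × 1/4 = 58.75
χ² = Σ (O − E)² / E
  black: (61 − 58.75)² / 58.75 = 0.0862
  blue: (111 − 117.5)² / 117.5 = 0.3596
  white: (63 − 58.75)² / 58.75 = 0.3074
χ² = 0.0862 + 0.3596 + 0.3074 = 0.7532 ≈ 0.753

0.753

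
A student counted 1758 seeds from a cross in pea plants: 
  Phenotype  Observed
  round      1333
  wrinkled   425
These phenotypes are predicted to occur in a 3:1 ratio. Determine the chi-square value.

0.638

Expected counts for N = 1758 under a 3:1 ratio (total parts = 4):
  round: 1758 × 3/4 = 1318.5
  wrinkled: 1758 × 1/4 = 439.5
χ² = Σ (O − E)² / E
  round: (1333 − 1318.5)² / 1318.5 = 0.1595
  wrinkled: (425 − 439.5)² / 439.5 = 0.4784
χ² = 0.1595 + 0.4784 = 0.6379 ≈ 0.638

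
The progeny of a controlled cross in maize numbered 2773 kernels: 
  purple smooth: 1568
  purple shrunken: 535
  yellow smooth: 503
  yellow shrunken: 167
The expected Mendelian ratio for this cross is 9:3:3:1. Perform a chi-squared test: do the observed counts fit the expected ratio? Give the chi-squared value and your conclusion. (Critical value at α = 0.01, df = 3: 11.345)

1.261; consistent

The 9:3:3:1 ratio has 16 parts, so with N = 2773 the expected counts are:
  purple smooth: 2773 × 9/16 = 1559.8125
  purple shrunken: 2773 × 3/16 = 519.9375
  yellow smooth: 2773 × 3/16 = 519.9375
  yellow shrunken: 2773 × 1/16 = 173.3125
χ² = Σ (O − E)² / E
  purple smooth: (1568 − 1559.8125)² / 1559.8125 = 0.0430
  purple shrunken: (535 − 519.9375)² / 519.9375 = 0.4364
  yellow smooth: (503 − 519.9375)² / 519.9375 = 0.5518
  yellow shrunken: (167 − 173.3125)² / 173.3125 = 0.2299
χ² = 0.0430 + 0.4364 + 0.5518 + 0.2299 = 1.2611 ≈ 1.261
Degrees of freedom = 4 − 1 = 3; critical value at α = 0.01 is 11.345.
Since 1.261 < 11.345, we fail to reject the null hypothesis — the data are consistent with the 9:3:3:1 ratio.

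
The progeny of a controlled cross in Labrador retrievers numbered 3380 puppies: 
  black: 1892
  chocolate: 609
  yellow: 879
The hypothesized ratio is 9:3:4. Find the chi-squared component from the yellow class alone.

Total ratio parts = 16. Expected numbers out of 3380:
  black: 3380 × 9/16 = 1901.25
  chocolate: 3380 × 3/16 = 633.75
  yellow: 3380 × 4/16 = 845
Contribution of yellow: (879 − 845)² / 845 = 1.3680

1.368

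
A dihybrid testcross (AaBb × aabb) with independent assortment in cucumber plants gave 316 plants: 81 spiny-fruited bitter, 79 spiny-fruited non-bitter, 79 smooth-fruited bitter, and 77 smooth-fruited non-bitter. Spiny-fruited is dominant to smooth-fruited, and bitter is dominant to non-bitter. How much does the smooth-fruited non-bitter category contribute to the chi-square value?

A dihybrid testcross with independent assortment gives a 1:1:1:1 ratio.
Expected counts for N = 316 under a 1:1:1:1 ratio (total parts = 4):
  spiny-fruited bitter: 316 × 1/4 = 79
  spiny-fruited non-bitter: 316 × 1/4 = 79
  smooth-fruited bitter: 316 × 1/4 = 79
  smooth-fruited non-bitter: 316 × 1/4 = 79
Contribution of smooth-fruited non-bitter: (77 − 79)² / 79 = 0.0506

0.051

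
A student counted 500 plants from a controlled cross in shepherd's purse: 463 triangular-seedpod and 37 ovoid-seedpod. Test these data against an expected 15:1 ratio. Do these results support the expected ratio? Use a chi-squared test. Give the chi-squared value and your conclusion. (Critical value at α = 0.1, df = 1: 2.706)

The 15:1 ratio has 16 parts, so with N = 500 the expected counts are:
  triangular-seedpod: 500 × 15/16 = 468.75
  ovoid-seedpod: 500 × 1/16 = 31.25
χ² = Σ (O − E)² / E
  triangular-seedpod: (463 − 468.75)² / 468.75 = 0.0705
  ovoid-seedpod: (37 − 31.25)² / 31.25 = 1.0580
χ² = 0.0705 + 1.0580 = 1.1285 ≈ 1.129
Degrees of freedom = 2 − 1 = 1; critical value at α = 0.1 is 2.706.
Since 1.129 < 2.706, we fail to reject the null hypothesis — the data are consistent with the 15:1 ratio.

1.129; consistent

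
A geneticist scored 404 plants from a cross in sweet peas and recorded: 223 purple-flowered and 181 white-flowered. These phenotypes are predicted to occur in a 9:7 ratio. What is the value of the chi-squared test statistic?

0.182

The 9:7 ratio has 16 parts, so with N = 404 the expected counts are:
  purple-flowered: 404 × 9/16 = 227.25
  white-flowered: 404 × 7/16 = 176.75
χ² = Σ (O − E)² / E
  purple-flowered: (223 − 227.25)² / 227.25 = 0.0795
  white-flowered: (181 − 176.75)² / 176.75 = 0.1022
χ² = 0.0795 + 0.1022 = 0.1817 ≈ 0.182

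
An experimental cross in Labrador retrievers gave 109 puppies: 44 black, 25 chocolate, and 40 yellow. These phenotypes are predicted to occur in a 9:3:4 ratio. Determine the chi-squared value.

The 9:3:4 ratio has 16 parts, so with N = 109 the expected counts are:
  black: 109 × 9/16 = 61.3125
  chocolate: 109 × 3/16 = 20.4375
  yellow: 109 × 4/16 = 27.25
χ² = Σ (O − E)² / E
  black: (44 − 61.3125)² / 61.3125 = 4.8884
  chocolate: (25 − 20.4375)² / 20.4375 = 1.0185
  yellow: (40 − 27.25)² / 27.25 = 5.9656
χ² = 4.8884 + 1.0185 + 5.9656 = 11.8725 ≈ 11.873

11.873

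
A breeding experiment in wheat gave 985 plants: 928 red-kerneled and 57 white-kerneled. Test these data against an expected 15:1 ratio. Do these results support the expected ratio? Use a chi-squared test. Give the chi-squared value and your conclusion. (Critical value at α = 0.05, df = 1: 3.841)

Expected counts for N = 985 under a 15:1 ratio (total parts = 16):
  red-kerneled: 985 × 15/16 = 923.4375
  white-kerneled: 985 × 1/16 = 61.5625
χ² = Σ (O − E)² / E
  red-kerneled: (928 − 923.4375)² / 923.4375 = 0.0225
  white-kerneled: (57 − 61.5625)² / 61.5625 = 0.3381
χ² = 0.0225 + 0.3381 = 0.3606 ≈ 0.361
Degrees of freedom = 2 − 1 = 1; critical value at α = 0.05 is 3.841.
Since 0.361 < 3.841, we fail to reject the null hypothesis — the data are consistent with the 15:1 ratio.

0.361; consistent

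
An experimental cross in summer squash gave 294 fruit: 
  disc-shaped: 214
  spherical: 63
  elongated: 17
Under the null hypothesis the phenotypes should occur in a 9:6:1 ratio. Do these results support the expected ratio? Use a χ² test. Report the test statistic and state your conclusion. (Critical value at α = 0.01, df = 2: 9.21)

Expected counts for N = 294 under a 9:6:1 ratio (total parts = 16):
  disc-shaped: 294 × 9/16 = 165.375
  spherical: 294 × 6/16 = 110.25
  elongated: 294 × 1/16 = 18.375
χ² = Σ (O − E)² / E
  disc-shaped: (214 − 165.375)² / 165.375 = 14.2971
  spherical: (63 − 110.25)² / 110.25 = 20.2500
  elongated: (17 − 18.375)² / 18.375 = 0.1029
χ² = 14.2971 + 20.2500 + 0.1029 = 34.650
Degrees of freedom = 3 − 1 = 2; critical value at α = 0.01 is 9.21.
Since 34.650 > 9.21, we reject the null hypothesis — the data do not fit the 9:6:1 ratio.

34.650; not consistent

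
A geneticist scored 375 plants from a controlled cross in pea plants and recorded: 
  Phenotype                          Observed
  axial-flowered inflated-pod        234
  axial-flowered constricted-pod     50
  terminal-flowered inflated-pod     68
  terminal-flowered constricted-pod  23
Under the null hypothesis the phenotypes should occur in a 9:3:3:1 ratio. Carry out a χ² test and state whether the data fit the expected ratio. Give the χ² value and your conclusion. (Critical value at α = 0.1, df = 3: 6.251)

Total ratio parts = 16. Expected numbers out of 375:
  axial-flowered inflated-pod: 375 × 9/16 = 210.9375
  axial-flowered constricted-pod: 375 × 3/16 = 70.3125
  terminal-flowered inflated-pod: 375 × 3/16 = 70.3125
  terminal-flowered constricted-pod: 375 × 1/16 = 23.4375
χ² = Σ (O − E)² / E
  axial-flowered inflated-pod: (234 − 210.9375)² / 210.9375 = 2.5215
  axial-flowered constricted-pod: (50 − 70.3125)² / 70.3125 = 5.8681
  terminal-flowered inflated-pod: (68 − 70.3125)² / 70.3125 = 0.0761
  terminal-flowered constricted-pod: (23 − 23.4375)² / 23.4375 = 0.0082
χ² = 2.5215 + 5.8681 + 0.0761 + 0.0082 = 8.4739 ≈ 8.474
Degrees of freedom = 4 − 1 = 3; critical value at α = 0.1 is 6.251.
Since 8.474 > 6.251, we reject the null hypothesis — the data do not fit the 9:3:3:1 ratio.

8.474; not consistent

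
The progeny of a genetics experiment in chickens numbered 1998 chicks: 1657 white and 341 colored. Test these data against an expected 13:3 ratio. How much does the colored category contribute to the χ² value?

Expected counts for N = 1998 under a 13:3 ratio (total parts = 16):
  white: 1998 × 13/16 = 1623.375
  colored: 1998 × 3/16 = 374.625
Contribution of colored: (341 − 374.625)² / 374.625 = 3.0181

3.018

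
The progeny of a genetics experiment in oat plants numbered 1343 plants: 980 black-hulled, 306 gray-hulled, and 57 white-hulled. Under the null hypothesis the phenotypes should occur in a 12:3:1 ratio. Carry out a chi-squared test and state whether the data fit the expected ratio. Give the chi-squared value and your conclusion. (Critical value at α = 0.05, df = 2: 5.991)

Expected counts for N = 1343 under a 12:3:1 ratio (total parts = 16):
  black-hulled: 1343 × 12/16 = 1007.25
  gray-hulled: 1343 × 3/16 = 251.8125
  white-hulled: 1343 × 1/16 = 83.9375
χ² = Σ (O − E)² / E
  black-hulled: (980 − 1007.25)² / 1007.25 = 0.7372
  gray-hulled: (306 − 251.8125)² / 251.8125 = 11.6606
  white-hulled: (57 − 83.9375)² / 83.9375 = 8.6449
χ² = 0.7372 + 11.6606 + 8.6449 = 21.0427 ≈ 21.043
Degrees of freedom = 3 − 1 = 2; critical value at α = 0.05 is 5.991.
Since 21.043 > 5.991, we reject the null hypothesis — the data do not fit the 12:3:1 ratio.

21.043; not consistent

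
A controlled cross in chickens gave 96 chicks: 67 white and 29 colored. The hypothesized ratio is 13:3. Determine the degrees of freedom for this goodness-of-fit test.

A goodness-of-fit test with 2 phenotype classes has df = 2 − 1 = 1.

1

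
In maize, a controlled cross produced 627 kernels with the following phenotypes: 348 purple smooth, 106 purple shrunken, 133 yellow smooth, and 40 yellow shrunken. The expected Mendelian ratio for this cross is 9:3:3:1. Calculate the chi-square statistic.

3.243

Under the 9:3:3:1 hypothesis (Σ ratio = 16, N = 627):
  purple smooth: 627 × 9/16 = 352.6875
  purple shrunken: 627 × 3/16 = 117.5625
  yellow smooth: 627 × 3/16 = 117.5625
  yellow shrunken: 627 × 1/16 = 39.1875
χ² = Σ (O − E)² / E
  purple smooth: (348 − 352.6875)² / 352.6875 = 0.0623
  purple shrunken: (106 − 117.5625)² / 117.5625 = 1.1372
  yellow smooth: (133 − 117.5625)² / 117.5625 = 2.0271
  yellow shrunken: (40 − 39.1875)² / 39.1875 = 0.0168
χ² = 0.0623 + 1.1372 + 2.0271 + 0.0168 = 3.2434 ≈ 3.243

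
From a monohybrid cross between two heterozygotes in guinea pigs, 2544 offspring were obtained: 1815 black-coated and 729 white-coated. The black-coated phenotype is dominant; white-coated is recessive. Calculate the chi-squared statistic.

For a monohybrid cross between heterozygotes with complete dominance, the expected phenotypic ratio is 3:1.
Expected counts for N = 2544 under a 3:1 ratio (total parts = 4):
  black-coated: 2544 × 3/4 = 1908
  white-coated: 2544 × 1/4 = 636
χ² = Σ (O − E)² / E
  black-coated: (1815 − 1908)² / 1908 = 4.5330
  white-coated: (729 − 636)² / 636 = 13.5991
χ² = 4.5330 + 13.5991 = 18.1321 ≈ 18.132

18.132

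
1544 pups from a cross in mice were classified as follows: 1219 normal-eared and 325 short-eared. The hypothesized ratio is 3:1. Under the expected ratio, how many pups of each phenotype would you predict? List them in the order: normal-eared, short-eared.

Under the 3:1 hypothesis (Σ ratio = 4, N = 1544):
  normal-eared: 1544 × 3/4 = 1158
  short-eared: 1544 × 1/4 = 386

1158, 386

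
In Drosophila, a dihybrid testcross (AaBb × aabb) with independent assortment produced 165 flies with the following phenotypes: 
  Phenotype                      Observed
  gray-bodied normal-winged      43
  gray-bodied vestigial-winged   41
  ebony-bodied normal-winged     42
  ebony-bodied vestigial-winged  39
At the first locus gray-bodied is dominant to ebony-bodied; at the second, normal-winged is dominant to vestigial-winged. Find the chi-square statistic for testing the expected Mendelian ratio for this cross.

0.212

A dihybrid testcross with independent assortment gives a 1:1:1:1 ratio.
Total ratio parts = 4. Expected numbers out of 165:
  gray-bodied normal-winged: 165 × 1/4 = 41.25
  gray-bodied vestigial-winged: 165 × 1/4 = 41.25
  ebony-bodied normal-winged: 165 × 1/4 = 41.25
  ebony-bodied vestigial-winged: 165 × 1/4 = 41.25
χ² = Σ (O − E)² / E
  gray-bodied normal-winged: (43 − 41.25)² / 41.25 = 0.0742
  gray-bodied vestigial-winged: (41 − 41.25)² / 41.25 = 0.0015
  ebony-bodied normal-winged: (42 − 41.25)² / 41.25 = 0.0136
  ebony-bodied vestigial-winged: (39 − 41.25)² / 41.25 = 0.1227
χ² = 0.0742 + 0.0015 + 0.0136 + 0.1227 = 0.212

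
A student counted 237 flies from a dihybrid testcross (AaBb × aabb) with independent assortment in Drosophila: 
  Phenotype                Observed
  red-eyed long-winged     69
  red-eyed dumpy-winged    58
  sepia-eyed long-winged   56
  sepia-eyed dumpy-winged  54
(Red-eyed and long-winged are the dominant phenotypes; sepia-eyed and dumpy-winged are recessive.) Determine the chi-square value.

2.274

A dihybrid testcross with independent assortment gives a 1:1:1:1 ratio.
Expected counts for N = 237 under a 1:1:1:1 ratio (total parts = 4):
  red-eyed long-winged: 237 × 1/4 = 59.25
  red-eyed dumpy-winged: 237 × 1/4 = 59.25
  sepia-eyed long-winged: 237 × 1/4 = 59.25
  sepia-eyed dumpy-winged: 237 × 1/4 = 59.25
χ² = Σ (O − E)² / E
  red-eyed long-winged: (69 − 59.25)² / 59.25 = 1.6044
  red-eyed dumpy-winged: (58 − 59.25)² / 59.25 = 0.0264
  sepia-eyed long-winged: (56 − 59.25)² / 59.25 = 0.1783
  sepia-eyed dumpy-winged: (54 − 59.25)² / 59.25 = 0.4652
χ² = 1.6044 + 0.0264 + 0.1783 + 0.4652 = 2.2743 ≈ 2.274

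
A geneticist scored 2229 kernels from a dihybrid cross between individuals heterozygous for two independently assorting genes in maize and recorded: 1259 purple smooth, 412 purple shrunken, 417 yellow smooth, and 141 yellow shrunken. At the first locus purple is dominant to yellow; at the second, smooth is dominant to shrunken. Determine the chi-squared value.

A dihybrid F₂ with independent assortment and complete dominance at both loci gives a 9:3:3:1 phenotypic ratio.
The 9:3:3:1 ratio has 16 parts, so with N = 2229 the expected counts are:
  purple smooth: 2229 × 9/16 = 1253.8125
  purple shrunken: 2229 × 3/16 = 417.9375
  yellow smooth: 2229 × 3/16 = 417.9375
  yellow shrunken: 2229 × 1/16 = 139.3125
χ² = Σ (O − E)² / E
  purple smooth: (1259 − 1253.8125)² / 1253.8125 = 0.0215
  purple shrunken: (412 − 417.9375)² / 417.9375 = 0.0844
  yellow smooth: (417 − 417.9375)² / 417.9375 = 0.0021
  yellow shrunken: (141 − 139.3125)² / 139.3125 = 0.0204
χ² = 0.0215 + 0.0844 + 0.0021 + 0.0204 = 0.1284 ≈ 0.128

0.128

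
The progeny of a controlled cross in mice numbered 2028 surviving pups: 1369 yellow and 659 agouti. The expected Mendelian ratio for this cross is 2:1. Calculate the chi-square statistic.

The 2:1 ratio has 3 parts, so with N = 2028 the expected counts are:
  yellow: 2028 × 2/3 = 1352
  agouti: 2028 × 1/3 = 676
χ² = Σ (O − E)² / E
  yellow: (1369 − 1352)² / 1352 = 0.2138
  agouti: (659 − 676)² / 676 = 0.4275
χ² = 0.2138 + 0.4275 = 0.6413 ≈ 0.641

0.641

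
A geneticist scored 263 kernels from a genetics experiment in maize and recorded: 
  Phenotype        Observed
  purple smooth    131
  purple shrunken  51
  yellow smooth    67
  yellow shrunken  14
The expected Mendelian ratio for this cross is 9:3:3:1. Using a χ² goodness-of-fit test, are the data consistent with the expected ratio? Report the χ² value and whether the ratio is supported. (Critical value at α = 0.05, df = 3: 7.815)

Total ratio parts = 16. Expected numbers out of 263:
  purple smooth: 263 × 9/16 = 147.9375
  purple shrunken: 263 × 3/16 = 49.3125
  yellow smooth: 263 × 3/16 = 49.3125
  yellow shrunken: 263 × 1/16 = 16.4375
χ² = Σ (O − E)² / E
  purple smooth: (131 − 147.9375)² / 147.9375 = 1.9392
  purple shrunken: (51 − 49.3125)² / 49.3125 = 0.0577
  yellow smooth: (67 − 49.3125)² / 49.3125 = 6.3442
  yellow shrunken: (14 − 16.4375)² / 16.4375 = 0.3615
χ² = 1.9392 + 0.0577 + 6.3442 + 0.3615 = 8.7026 ≈ 8.703
Degrees of freedom = 4 − 1 = 3; critical value at α = 0.05 is 7.815.
Since 8.703 > 7.815, we reject the null hypothesis — the data do not fit the 9:3:3:1 ratio.

8.703; not consistent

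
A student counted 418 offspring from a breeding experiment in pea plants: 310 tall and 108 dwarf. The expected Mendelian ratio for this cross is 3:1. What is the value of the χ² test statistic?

0.156

Under the 3:1 hypothesis (Σ ratio = 4, N = 418):
  tall: 418 × 3/4 = 313.5
  dwarf: 418 × 1/4 = 104.5
χ² = Σ (O − E)² / E
  tall: (310 − 313.5)² / 313.5 = 0.0391
  dwarf: (108 − 104.5)² / 104.5 = 0.1172
χ² = 0.0391 + 0.1172 = 0.1563 ≈ 0.156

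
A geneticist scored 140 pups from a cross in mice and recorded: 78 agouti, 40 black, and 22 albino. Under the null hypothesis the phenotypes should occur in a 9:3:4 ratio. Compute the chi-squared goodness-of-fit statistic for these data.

Expected counts for N = 140 under a 9:3:4 ratio (total parts = 16):
  agouti: 140 × 9/16 = 78.75
  black: 140 × 3/16 = 26.25
  albino: 140 × 4/16 = 35
χ² = Σ (O − E)² / E
  agouti: (78 − 78.75)² / 78.75 = 0.0071
  black: (40 − 26.25)² / 26.25 = 7.2024
  albino: (22 − 35)² / 35 = 4.8286
χ² = 0.0071 + 7.2024 + 4.8286 = 12.0381 ≈ 12.038

12.038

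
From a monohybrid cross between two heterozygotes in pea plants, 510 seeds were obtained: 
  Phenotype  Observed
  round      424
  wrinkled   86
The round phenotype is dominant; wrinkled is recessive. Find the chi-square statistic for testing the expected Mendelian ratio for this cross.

For a monohybrid cross between heterozygotes with complete dominance, the expected phenotypic ratio is 3:1.
Under the 3:1 hypothesis (Σ ratio = 4, N = 510):
  round: 510 × 3/4 = 382.5
  wrinkled: 510 × 1/4 = 127.5
χ² = Σ (O − E)² / E
  round: (424 − 382.5)² / 382.5 = 4.5026
  wrinkled: (86 − 127.5)² / 127.5 = 13.5078
χ² = 4.5026 + 13.5078 = 18.0104 ≈ 18.010

18.010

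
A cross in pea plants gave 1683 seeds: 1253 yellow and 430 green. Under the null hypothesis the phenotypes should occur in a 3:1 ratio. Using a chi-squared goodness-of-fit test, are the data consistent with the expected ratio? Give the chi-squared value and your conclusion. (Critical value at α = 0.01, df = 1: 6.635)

The 3:1 ratio has 4 parts, so with N = 1683 the expected counts are:
  yellow: 1683 × 3/4 = 1262.25
  green: 1683 × 1/4 = 420.75
χ² = Σ (O − E)² / E
  yellow: (1253 − 1262.25)² / 1262.25 = 0.0678
  green: (430 − 420.75)² / 420.75 = 0.2034
χ² = 0.0678 + 0.2034 = 0.2712 ≈ 0.271
Degrees of freedom = 2 − 1 = 1; critical value at α = 0.01 is 6.635.
Since 0.271 < 6.635, we fail to reject the null hypothesis — the data are consistent with the 3:1 ratio.

0.271; consistent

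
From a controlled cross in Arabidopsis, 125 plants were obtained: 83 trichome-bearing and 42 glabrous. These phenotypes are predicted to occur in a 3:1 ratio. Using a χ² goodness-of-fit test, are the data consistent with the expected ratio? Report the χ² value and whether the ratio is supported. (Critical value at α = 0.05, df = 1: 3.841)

Total ratio parts = 4. Expected numbers out of 125:
  trichome-bearing: 125 × 3/4 = 93.75
  glabrous: 125 × 1/4 = 31.25
χ² = Σ (O − E)² / E
  trichome-bearing: (83 − 93.75)² / 93.75 = 1.2327
  glabrous: (42 − 31.25)² / 31.25 = 3.6980
χ² = 1.2327 + 3.6980 = 4.9307 ≈ 4.931
Degrees of freedom = 2 − 1 = 1; critical value at α = 0.05 is 3.841.
Since 4.931 > 3.841, we reject the null hypothesis — the data do not fit the 3:1 ratio.

4.931; not consistent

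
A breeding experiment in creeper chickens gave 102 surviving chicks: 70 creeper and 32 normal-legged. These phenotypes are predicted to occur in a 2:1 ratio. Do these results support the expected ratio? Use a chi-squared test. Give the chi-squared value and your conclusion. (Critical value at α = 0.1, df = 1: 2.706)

Under the 2:1 hypothesis (Σ ratio = 3, N = 102):
  creeper: 102 × 2/3 = 68
  normal-legged: 102 × 1/3 = 34
χ² = Σ (O − E)² / E
  creeper: (70 − 68)² / 68 = 0.0588
  normal-legged: (32 − 34)² / 34 = 0.1176
χ² = 0.0588 + 0.1176 = 0.1764 ≈ 0.176
Degrees of freedom = 2 − 1 = 1; critical value at α = 0.1 is 2.706.
Since 0.176 < 2.706, we fail to reject the null hypothesis — the data are consistent with the 2:1 ratio.

0.176; consistent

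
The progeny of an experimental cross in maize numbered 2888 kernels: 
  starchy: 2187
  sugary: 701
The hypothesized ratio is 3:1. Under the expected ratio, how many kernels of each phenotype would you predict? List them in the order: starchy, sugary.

2166, 722

Expected counts for N = 2888 under a 3:1 ratio (total parts = 4):
  starchy: 2888 × 3/4 = 2166
  sugary: 2888 × 1/4 = 722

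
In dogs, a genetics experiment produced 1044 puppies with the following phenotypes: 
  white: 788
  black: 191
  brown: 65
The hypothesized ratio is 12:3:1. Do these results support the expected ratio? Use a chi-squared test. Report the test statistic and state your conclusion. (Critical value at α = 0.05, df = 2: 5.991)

0.148; consistent

Expected counts for N = 1044 under a 12:3:1 ratio (total parts = 16):
  white: 1044 × 12/16 = 783
  black: 1044 × 3/16 = 195.75
  brown: 1044 × 1/16 = 65.25
χ² = Σ (O − E)² / E
  white: (788 − 783)² / 783 = 0.0319
  black: (191 − 195.75)² / 195.75 = 0.1153
  brown: (65 − 65.25)² / 65.25 = 0.0010
χ² = 0.0319 + 0.1153 + 0.0010 = 0.1482 ≈ 0.148
Degrees of freedom = 3 − 1 = 2; critical value at α = 0.05 is 5.991.
Since 0.148 < 5.991, we fail to reject the null hypothesis — the data are consistent with the 12:3:1 ratio.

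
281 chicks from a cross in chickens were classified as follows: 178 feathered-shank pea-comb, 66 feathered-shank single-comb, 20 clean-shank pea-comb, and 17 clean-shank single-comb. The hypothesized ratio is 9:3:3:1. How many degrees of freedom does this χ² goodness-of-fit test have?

3

A goodness-of-fit test with 4 phenotype classes has df = 4 − 1 = 3.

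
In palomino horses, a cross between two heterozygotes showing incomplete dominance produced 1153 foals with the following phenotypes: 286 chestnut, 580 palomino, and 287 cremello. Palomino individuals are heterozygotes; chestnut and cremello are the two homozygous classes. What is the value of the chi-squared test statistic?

With incomplete dominance, a heterozygote × heterozygote cross gives a 1:2:1 phenotypic ratio.
Expected counts for N = 1153 under a 1:2:1 ratio (total parts = 4):
  chestnut: 1153 × 1/4 = 288.25
  palomino: 1153 × 2/4 = 576.5
  cremello: 1153 × 1/4 = 288.25
χ² = Σ (O − E)² / E
  chestnut: (286 − 288.25)² / 288.25 = 0.0176
  palomino: (580 − 576.5)² / 576.5 = 0.0212
  cremello: (287 − 288.25)² / 288.25 = 0.0054
χ² = 0.0176 + 0.0212 + 0.0054 = 0.0442 ≈ 0.044

0.044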